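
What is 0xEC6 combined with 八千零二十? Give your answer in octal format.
Convert 0xEC6 (hexadecimal) → 14×256 + 12×16 + 6 = 3782 (decimal)
Convert 八千零二十 (Chinese numeral) → 8×1000 + 2×10 = 8020 (decimal)
Compute 3782 + 8020 = 11802
Convert 11802 (decimal) → 11802 = 2×4096 + 7×512 + 3×8 + 2 → 0o27032 (octal)
0o27032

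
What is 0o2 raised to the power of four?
Convert 0o2 (octal) → 2 (decimal)
Convert four (English words) → 4 (decimal)
Compute 2 ^ 4 = 16
16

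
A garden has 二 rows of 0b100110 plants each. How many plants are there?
Convert 0b100110 (binary) → 32 + 4 + 2 = 38 (decimal)
Convert 二 (Chinese numeral) → 2 (decimal)
Compute 38 × 2 = 76
76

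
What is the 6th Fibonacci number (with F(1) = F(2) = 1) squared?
The 6th Fibonacci number (with F(1) = F(2) = 1): 1, 1, 2, 3, 5, 8 → 8
Compute 8² = 8 × 8 = 64
64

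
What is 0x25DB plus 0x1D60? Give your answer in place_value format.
Convert 0x25DB (hexadecimal) → 2×4096 + 5×256 + 13×16 + 11 = 9691 (decimal)
Convert 0x1D60 (hexadecimal) → 1×4096 + 13×256 + 6×16 = 7520 (decimal)
Compute 9691 + 7520 = 17211
Convert 17211 (decimal) → 17211 = 17×1000 + 2×100 + 1×10 + 1 → 17 thousands, 2 hundreds, 1 ten, 1 one (place-value notation)
17 thousands, 2 hundreds, 1 ten, 1 one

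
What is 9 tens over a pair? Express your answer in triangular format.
Convert 9 tens (place-value notation) → 9×10 = 90 (decimal)
Convert a pair (colloquial) → 2 (decimal)
Compute 90 ÷ 2 = 45
Convert 45 (decimal) → 45 = 9×10/2 → the 9th triangular number (triangular index)
the 9th triangular number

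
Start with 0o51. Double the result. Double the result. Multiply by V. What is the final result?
Convert 0o51 (octal) → 5×8 + 1 = 41 (decimal)
Start: 41
41 × 2 = 82
82 × 2 = 164
Convert V (Roman numeral) → 5 (decimal)
164 × 5 = 820
820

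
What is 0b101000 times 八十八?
Convert 0b101000 (binary) → 32 + 8 = 40 (decimal)
Convert 八十八 (Chinese numeral) → 8×10 + 8 = 88 (decimal)
Compute 40 × 88 = 3520
3520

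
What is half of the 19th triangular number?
The 19th triangular number = 19×20/2 = 190
Compute 190 ÷ 2 = 95
95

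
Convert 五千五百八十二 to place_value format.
Convert 五千五百八十二 (Chinese numeral) → 5×1000 + 5×100 + 8×10 + 2 = 5582 (decimal)
Convert 5582 (decimal) → 5582 = 5×1000 + 5×100 + 8×10 + 2 → 5 thousands, 5 hundreds, 8 tens, 2 ones (place-value notation)
5 thousands, 5 hundreds, 8 tens, 2 ones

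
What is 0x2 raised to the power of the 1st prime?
Convert 0x2 (hexadecimal) → 2 (decimal)
Convert the 1st prime (prime index) → 2 (decimal)
Compute 2 ^ 2 = 4
4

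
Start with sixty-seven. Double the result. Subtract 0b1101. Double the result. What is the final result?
Convert sixty-seven (English words) → 67 (decimal)
Start: 67
67 × 2 = 134
Convert 0b1101 (binary) → 8 + 4 + 1 = 13 (decimal)
134 - 13 = 121
121 × 2 = 242
242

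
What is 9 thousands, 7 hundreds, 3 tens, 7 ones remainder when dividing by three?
Convert 9 thousands, 7 hundreds, 3 tens, 7 ones (place-value notation) → 9×1000 + 7×100 + 3×10 + 7 = 9737 (decimal)
Convert three (English words) → 3 (decimal)
Compute 9737 mod 3 = 2
2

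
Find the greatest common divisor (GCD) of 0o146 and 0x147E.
Convert 0o146 (octal) → 1×64 + 4×8 + 6 = 102 (decimal)
Convert 0x147E (hexadecimal) → 1×4096 + 4×256 + 7×16 + 14 = 5246 (decimal)
Compute gcd(102, 5246) = 2
2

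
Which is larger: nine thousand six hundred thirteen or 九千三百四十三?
Convert nine thousand six hundred thirteen (English words) → 9×1000 + 6×100 + 13 = 9613 (decimal)
Convert 九千三百四十三 (Chinese numeral) → 9×1000 + 3×100 + 4×10 + 3 = 9343 (decimal)
Compare 9613 vs 9343: larger = 9613
9613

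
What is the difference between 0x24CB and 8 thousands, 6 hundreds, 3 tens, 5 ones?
Convert 0x24CB (hexadecimal) → 2×4096 + 4×256 + 12×16 + 11 = 9419 (decimal)
Convert 8 thousands, 6 hundreds, 3 tens, 5 ones (place-value notation) → 8×1000 + 6×100 + 3×10 + 5 = 8635 (decimal)
Difference: |9419 - 8635| = 784
784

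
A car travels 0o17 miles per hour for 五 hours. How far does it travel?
Convert 0o17 (octal) → 1×8 + 7 = 15 (decimal)
Convert 五 (Chinese numeral) → 5 (decimal)
Compute 15 × 5 = 75
75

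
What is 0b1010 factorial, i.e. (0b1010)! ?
Convert 0b1010 (binary) → 8 + 2 = 10 (decimal)
Compute 10! = 3628800
3628800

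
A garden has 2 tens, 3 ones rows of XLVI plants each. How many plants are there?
Convert XLVI (Roman numeral) → 40 + 5 + 1 = 46 (decimal)
Convert 2 tens, 3 ones (place-value notation) → 2×10 + 3 = 23 (decimal)
Compute 46 × 23 = 1058
1058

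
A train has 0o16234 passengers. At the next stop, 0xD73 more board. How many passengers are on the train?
Convert 0o16234 (octal) → 1×4096 + 6×512 + 2×64 + 3×8 + 4 = 7324 (decimal)
Convert 0xD73 (hexadecimal) → 13×256 + 7×16 + 3 = 3443 (decimal)
Compute 7324 + 3443 = 10767
10767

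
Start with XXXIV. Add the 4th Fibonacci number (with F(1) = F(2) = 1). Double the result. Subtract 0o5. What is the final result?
Convert XXXIV (Roman numeral) → 10 + 10 + 10 + 4 = 34 (decimal)
Start: 34
Convert the 4th Fibonacci number (with F(1) = F(2) = 1) (Fibonacci index) → 1, 1, 2, 3 → 3 (decimal)
34 + 3 = 37
37 × 2 = 74
Convert 0o5 (octal) → 5 (decimal)
74 - 5 = 69
69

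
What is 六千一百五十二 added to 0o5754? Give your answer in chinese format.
Convert 六千一百五十二 (Chinese numeral) → 6×1000 + 1×100 + 5×10 + 2 = 6152 (decimal)
Convert 0o5754 (octal) → 5×512 + 7×64 + 5×8 + 4 = 3052 (decimal)
Compute 6152 + 3052 = 9204
Convert 9204 (decimal) → 9204 = 9×1000 + 2×100 + 4 → 九千二百零四 (Chinese numeral)
九千二百零四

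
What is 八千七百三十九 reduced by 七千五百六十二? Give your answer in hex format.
Convert 八千七百三十九 (Chinese numeral) → 8×1000 + 7×100 + 3×10 + 9 = 8739 (decimal)
Convert 七千五百六十二 (Chinese numeral) → 7×1000 + 5×100 + 6×10 + 2 = 7562 (decimal)
Compute 8739 - 7562 = 1177
Convert 1177 (decimal) → 1177 = 4×256 + 9×16 + 9 → 0x499 (hexadecimal)
0x499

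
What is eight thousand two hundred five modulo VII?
Convert eight thousand two hundred five (English words) → 8×1000 + 2×100 + 5 = 8205 (decimal)
Convert VII (Roman numeral) → 5 + 1 + 1 = 7 (decimal)
Compute 8205 mod 7 = 1
1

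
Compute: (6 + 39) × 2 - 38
Parentheses first: 6 + 39 = 45
Multiply: 45 × 2 = 90
Subtract: 90 - 38 = 52
52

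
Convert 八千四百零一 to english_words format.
Convert 八千四百零一 (Chinese numeral) → 8×1000 + 4×100 + 1 = 8401 (decimal)
Convert 8401 (decimal) → 8401 = 8×1000 + 4×100 + 1 → eight thousand four hundred one (English words)
eight thousand four hundred one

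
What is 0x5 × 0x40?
Convert 0x5 (hexadecimal) → 5 (decimal)
Convert 0x40 (hexadecimal) → 4×16 = 64 (decimal)
Compute 5 × 64 = 320
320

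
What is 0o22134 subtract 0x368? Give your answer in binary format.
Convert 0o22134 (octal) → 2×4096 + 2×512 + 1×64 + 3×8 + 4 = 9308 (decimal)
Convert 0x368 (hexadecimal) → 3×256 + 6×16 + 8 = 872 (decimal)
Compute 9308 - 872 = 8436
Convert 8436 (decimal) → 8436 = 8192 + 128 + 64 + 32 + 16 + 4 → 0b10000011110100 (binary)
0b10000011110100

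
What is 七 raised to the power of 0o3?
Convert 七 (Chinese numeral) → 7 (decimal)
Convert 0o3 (octal) → 3 (decimal)
Compute 7 ^ 3 = 343
343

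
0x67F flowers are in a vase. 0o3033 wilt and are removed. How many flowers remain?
Convert 0x67F (hexadecimal) → 6×256 + 7×16 + 15 = 1663 (decimal)
Convert 0o3033 (octal) → 3×512 + 3×8 + 3 = 1563 (decimal)
Compute 1663 - 1563 = 100
100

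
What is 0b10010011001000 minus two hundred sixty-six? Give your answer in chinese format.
Convert 0b10010011001000 (binary) → 8192 + 1024 + 128 + 64 + 8 = 9416 (decimal)
Convert two hundred sixty-six (English words) → 2×100 + 66 = 266 (decimal)
Compute 9416 - 266 = 9150
Convert 9150 (decimal) → 9150 = 9×1000 + 1×100 + 5×10 → 九千一百五十 (Chinese numeral)
九千一百五十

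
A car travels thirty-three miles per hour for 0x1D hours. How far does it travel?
Convert thirty-three (English words) → 33 (decimal)
Convert 0x1D (hexadecimal) → 1×16 + 13 = 29 (decimal)
Compute 33 × 29 = 957
957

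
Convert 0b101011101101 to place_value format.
Convert 0b101011101101 (binary) → 2048 + 512 + 128 + 64 + 32 + 8 + 4 + 1 = 2797 (decimal)
Convert 2797 (decimal) → 2797 = 2×1000 + 7×100 + 9×10 + 7 → 2 thousands, 7 hundreds, 9 tens, 7 ones (place-value notation)
2 thousands, 7 hundreds, 9 tens, 7 ones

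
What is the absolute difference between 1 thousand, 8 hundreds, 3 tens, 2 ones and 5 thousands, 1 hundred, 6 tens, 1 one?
Convert 1 thousand, 8 hundreds, 3 tens, 2 ones (place-value notation) → 1×1000 + 8×100 + 3×10 + 2 = 1832 (decimal)
Convert 5 thousands, 1 hundred, 6 tens, 1 one (place-value notation) → 5×1000 + 1×100 + 6×10 + 1 = 5161 (decimal)
Compute |1832 - 5161| = 3329
3329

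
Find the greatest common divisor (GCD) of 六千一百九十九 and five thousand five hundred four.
Convert 六千一百九十九 (Chinese numeral) → 6×1000 + 1×100 + 9×10 + 9 = 6199 (decimal)
Convert five thousand five hundred four (English words) → 5×1000 + 5×100 + 4 = 5504 (decimal)
Compute gcd(6199, 5504) = 1
1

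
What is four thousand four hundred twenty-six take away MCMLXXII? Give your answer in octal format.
Convert four thousand four hundred twenty-six (English words) → 4×1000 + 4×100 + 26 = 4426 (decimal)
Convert MCMLXXII (Roman numeral) → 1000 + 900 + 50 + 10 + 10 + 1 + 1 = 1972 (decimal)
Compute 4426 - 1972 = 2454
Convert 2454 (decimal) → 2454 = 4×512 + 6×64 + 2×8 + 6 → 0o4626 (octal)
0o4626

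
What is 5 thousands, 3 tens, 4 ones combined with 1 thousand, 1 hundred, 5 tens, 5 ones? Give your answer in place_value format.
Convert 5 thousands, 3 tens, 4 ones (place-value notation) → 5×1000 + 3×10 + 4 = 5034 (decimal)
Convert 1 thousand, 1 hundred, 5 tens, 5 ones (place-value notation) → 1×1000 + 1×100 + 5×10 + 5 = 1155 (decimal)
Compute 5034 + 1155 = 6189
Convert 6189 (decimal) → 6189 = 6×1000 + 1×100 + 8×10 + 9 → 6 thousands, 1 hundred, 8 tens, 9 ones (place-value notation)
6 thousands, 1 hundred, 8 tens, 9 ones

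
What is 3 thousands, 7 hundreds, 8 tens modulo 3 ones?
Convert 3 thousands, 7 hundreds, 8 tens (place-value notation) → 3×1000 + 7×100 + 8×10 = 3780 (decimal)
Convert 3 ones (place-value notation) → 3 (decimal)
Compute 3780 mod 3 = 0
0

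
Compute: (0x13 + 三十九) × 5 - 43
Convert 0x13 (hexadecimal) → 1×16 + 3 = 19 (decimal)
Convert 三十九 (Chinese numeral) → 3×10 + 9 = 39 (decimal)
Expression in decimal: (19 + 39) × 5 - 43
Parentheses first: 19 + 39 = 58
Multiply: 58 × 5 = 290
Subtract: 290 - 43 = 247
247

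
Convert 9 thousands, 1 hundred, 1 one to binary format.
Convert 9 thousands, 1 hundred, 1 one (place-value notation) → 9×1000 + 1×100 + 1 = 9101 (decimal)
Convert 9101 (decimal) → 9101 = 8192 + 512 + 256 + 128 + 8 + 4 + 1 → 0b10001110001101 (binary)
0b10001110001101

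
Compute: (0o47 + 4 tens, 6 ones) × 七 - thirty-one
Convert 0o47 (octal) → 4×8 + 7 = 39 (decimal)
Convert 4 tens, 6 ones (place-value notation) → 4×10 + 6 = 46 (decimal)
Convert 七 (Chinese numeral) → 7 (decimal)
Convert thirty-one (English words) → 31 (decimal)
Expression in decimal: (39 + 46) × 7 - 31
Parentheses first: 39 + 46 = 85
Multiply: 85 × 7 = 595
Subtract: 595 - 31 = 564
564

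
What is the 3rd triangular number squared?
The 3rd triangular number = 3×4/2 = 6
Compute 6² = 6 × 6 = 36
36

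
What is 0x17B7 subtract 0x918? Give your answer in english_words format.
Convert 0x17B7 (hexadecimal) → 1×4096 + 7×256 + 11×16 + 7 = 6071 (decimal)
Convert 0x918 (hexadecimal) → 9×256 + 1×16 + 8 = 2328 (decimal)
Compute 6071 - 2328 = 3743
Convert 3743 (decimal) → 3743 = 3×1000 + 7×100 + 43 → three thousand seven hundred forty-three (English words)
three thousand seven hundred forty-three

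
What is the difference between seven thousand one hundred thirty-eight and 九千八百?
Convert seven thousand one hundred thirty-eight (English words) → 7×1000 + 1×100 + 38 = 7138 (decimal)
Convert 九千八百 (Chinese numeral) → 9×1000 + 8×100 = 9800 (decimal)
Difference: |7138 - 9800| = 2662
2662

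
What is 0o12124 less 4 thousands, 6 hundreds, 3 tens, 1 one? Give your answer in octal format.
Convert 0o12124 (octal) → 1×4096 + 2×512 + 1×64 + 2×8 + 4 = 5204 (decimal)
Convert 4 thousands, 6 hundreds, 3 tens, 1 one (place-value notation) → 4×1000 + 6×100 + 3×10 + 1 = 4631 (decimal)
Compute 5204 - 4631 = 573
Convert 573 (decimal) → 573 = 1×512 + 7×8 + 5 → 0o1075 (octal)
0o1075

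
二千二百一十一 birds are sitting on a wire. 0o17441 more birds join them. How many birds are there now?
Convert 二千二百一十一 (Chinese numeral) → 2×1000 + 2×100 + 1×10 + 1 = 2211 (decimal)
Convert 0o17441 (octal) → 1×4096 + 7×512 + 4×64 + 4×8 + 1 = 7969 (decimal)
Compute 2211 + 7969 = 10180
10180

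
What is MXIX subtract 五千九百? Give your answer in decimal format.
Convert MXIX (Roman numeral) → 1000 + 10 + 9 = 1019 (decimal)
Convert 五千九百 (Chinese numeral) → 5×1000 + 9×100 = 5900 (decimal)
Compute 1019 - 5900 = -4881
-4881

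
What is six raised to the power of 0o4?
Convert six (English words) → 6 (decimal)
Convert 0o4 (octal) → 4 (decimal)
Compute 6 ^ 4 = 1296
1296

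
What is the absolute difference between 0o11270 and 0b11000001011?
Convert 0o11270 (octal) → 1×4096 + 1×512 + 2×64 + 7×8 = 4792 (decimal)
Convert 0b11000001011 (binary) → 1024 + 512 + 8 + 2 + 1 = 1547 (decimal)
Compute |4792 - 1547| = 3245
3245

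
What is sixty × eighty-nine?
Convert sixty (English words) → 60 (decimal)
Convert eighty-nine (English words) → 89 (decimal)
Compute 60 × 89 = 5340
5340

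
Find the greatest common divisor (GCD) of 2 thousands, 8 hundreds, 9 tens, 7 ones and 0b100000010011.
Convert 2 thousands, 8 hundreds, 9 tens, 7 ones (place-value notation) → 2×1000 + 8×100 + 9×10 + 7 = 2897 (decimal)
Convert 0b100000010011 (binary) → 2048 + 16 + 2 + 1 = 2067 (decimal)
Compute gcd(2897, 2067) = 1
1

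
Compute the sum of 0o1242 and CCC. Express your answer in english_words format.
Convert 0o1242 (octal) → 1×512 + 2×64 + 4×8 + 2 = 674 (decimal)
Convert CCC (Roman numeral) → 100 + 100 + 100 = 300 (decimal)
Compute 674 + 300 = 974
Convert 974 (decimal) → 974 = 9×100 + 74 → nine hundred seventy-four (English words)
nine hundred seventy-four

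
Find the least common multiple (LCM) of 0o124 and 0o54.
Convert 0o124 (octal) → 1×64 + 2×8 + 4 = 84 (decimal)
Convert 0o54 (octal) → 5×8 + 4 = 44 (decimal)
Compute lcm(84, 44) = 924
924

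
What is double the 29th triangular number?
The 29th triangular number = 29×30/2 = 435
Compute 435 × 2 = 870
870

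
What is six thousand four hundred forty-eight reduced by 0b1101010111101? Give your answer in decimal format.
Convert six thousand four hundred forty-eight (English words) → 6×1000 + 4×100 + 48 = 6448 (decimal)
Convert 0b1101010111101 (binary) → 4096 + 2048 + 512 + 128 + 32 + 16 + 8 + 4 + 1 = 6845 (decimal)
Compute 6448 - 6845 = -397
-397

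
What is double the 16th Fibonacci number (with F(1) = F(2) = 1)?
The 16th Fibonacci number (with F(1) = F(2) = 1) = 987
Compute 987 × 2 = 1974
1974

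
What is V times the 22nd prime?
Convert V (Roman numeral) → 5 (decimal)
Convert the 22nd prime (prime index) → 79 (decimal)
Compute 5 × 79 = 395
395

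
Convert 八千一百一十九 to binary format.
Convert 八千一百一十九 (Chinese numeral) → 8×1000 + 1×100 + 1×10 + 9 = 8119 (decimal)
Convert 8119 (decimal) → 8119 = 4096 + 2048 + 1024 + 512 + 256 + 128 + 32 + 16 + 4 + 2 + 1 → 0b1111110110111 (binary)
0b1111110110111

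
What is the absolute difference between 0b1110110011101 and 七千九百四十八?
Convert 0b1110110011101 (binary) → 4096 + 2048 + 1024 + 256 + 128 + 16 + 8 + 4 + 1 = 7581 (decimal)
Convert 七千九百四十八 (Chinese numeral) → 7×1000 + 9×100 + 4×10 + 8 = 7948 (decimal)
Compute |7581 - 7948| = 367
367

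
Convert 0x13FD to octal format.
Convert 0x13FD (hexadecimal) → 1×4096 + 3×256 + 15×16 + 13 = 5117 (decimal)
Convert 5117 (decimal) → 5117 = 1×4096 + 1×512 + 7×64 + 7×8 + 5 → 0o11775 (octal)
0o11775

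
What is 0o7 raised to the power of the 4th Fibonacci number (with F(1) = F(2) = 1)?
Convert 0o7 (octal) → 7 (decimal)
Convert the 4th Fibonacci number (with F(1) = F(2) = 1) (Fibonacci index) → 1, 1, 2, 3 → 3 (decimal)
Compute 7 ^ 3 = 343
343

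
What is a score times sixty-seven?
Convert a score (colloquial) → 20 (decimal)
Convert sixty-seven (English words) → 67 (decimal)
Compute 20 × 67 = 1340
1340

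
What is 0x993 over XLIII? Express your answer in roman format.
Convert 0x993 (hexadecimal) → 9×256 + 9×16 + 3 = 2451 (decimal)
Convert XLIII (Roman numeral) → 40 + 1 + 1 + 1 = 43 (decimal)
Compute 2451 ÷ 43 = 57
Convert 57 (decimal) → 57 = 50 + 5 + 1 + 1 → LVII (Roman numeral)
LVII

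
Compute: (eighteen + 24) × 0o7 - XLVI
Convert eighteen (English words) → 18 (decimal)
Convert 0o7 (octal) → 7 (decimal)
Convert XLVI (Roman numeral) → 40 + 5 + 1 = 46 (decimal)
Expression in decimal: (18 + 24) × 7 - 46
Parentheses first: 18 + 24 = 42
Multiply: 42 × 7 = 294
Subtract: 294 - 46 = 248
248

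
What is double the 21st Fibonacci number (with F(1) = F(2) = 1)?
The 21st Fibonacci number (with F(1) = F(2) = 1) = 10946
Compute 10946 × 2 = 21892
21892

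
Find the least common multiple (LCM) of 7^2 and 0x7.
Convert 7^2 (power) → 49 (decimal)
Convert 0x7 (hexadecimal) → 7 (decimal)
Compute lcm(49, 7) = 49
49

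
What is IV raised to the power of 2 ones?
Convert IV (Roman numeral) → 4 (decimal)
Convert 2 ones (place-value notation) → 2 (decimal)
Compute 4 ^ 2 = 16
16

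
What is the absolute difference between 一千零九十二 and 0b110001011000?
Convert 一千零九十二 (Chinese numeral) → 1×1000 + 9×10 + 2 = 1092 (decimal)
Convert 0b110001011000 (binary) → 2048 + 1024 + 64 + 16 + 8 = 3160 (decimal)
Compute |1092 - 3160| = 2068
2068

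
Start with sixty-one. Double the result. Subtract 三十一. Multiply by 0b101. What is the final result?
Convert sixty-one (English words) → 61 (decimal)
Start: 61
61 × 2 = 122
Convert 三十一 (Chinese numeral) → 3×10 + 1 = 31 (decimal)
122 - 31 = 91
Convert 0b101 (binary) → 4 + 1 = 5 (decimal)
91 × 5 = 455
455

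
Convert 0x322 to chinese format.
Convert 0x322 (hexadecimal) → 3×256 + 2×16 + 2 = 802 (decimal)
Convert 802 (decimal) → 802 = 8×100 + 2 → 八百零二 (Chinese numeral)
八百零二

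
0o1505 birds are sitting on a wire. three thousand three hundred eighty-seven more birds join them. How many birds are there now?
Convert 0o1505 (octal) → 1×512 + 5×64 + 5 = 837 (decimal)
Convert three thousand three hundred eighty-seven (English words) → 3×1000 + 3×100 + 87 = 3387 (decimal)
Compute 837 + 3387 = 4224
4224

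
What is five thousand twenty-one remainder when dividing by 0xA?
Convert five thousand twenty-one (English words) → 5×1000 + 21 = 5021 (decimal)
Convert 0xA (hexadecimal) → 10 (decimal)
Compute 5021 mod 10 = 1
1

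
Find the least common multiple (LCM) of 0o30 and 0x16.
Convert 0o30 (octal) → 3×8 = 24 (decimal)
Convert 0x16 (hexadecimal) → 1×16 + 6 = 22 (decimal)
Compute lcm(24, 22) = 264
264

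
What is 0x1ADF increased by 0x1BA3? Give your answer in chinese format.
Convert 0x1ADF (hexadecimal) → 1×4096 + 10×256 + 13×16 + 15 = 6879 (decimal)
Convert 0x1BA3 (hexadecimal) → 1×4096 + 11×256 + 10×16 + 3 = 7075 (decimal)
Compute 6879 + 7075 = 13954
Convert 13954 (decimal) → 13954 = 1×10000 + 3×1000 + 9×100 + 5×10 + 4 → 一万三千九百五十四 (Chinese numeral)
一万三千九百五十四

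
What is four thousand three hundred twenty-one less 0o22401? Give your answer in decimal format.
Convert four thousand three hundred twenty-one (English words) → 4×1000 + 3×100 + 21 = 4321 (decimal)
Convert 0o22401 (octal) → 2×4096 + 2×512 + 4×64 + 1 = 9473 (decimal)
Compute 4321 - 9473 = -5152
-5152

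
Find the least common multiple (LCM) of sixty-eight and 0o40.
Convert sixty-eight (English words) → 68 (decimal)
Convert 0o40 (octal) → 4×8 = 32 (decimal)
Compute lcm(68, 32) = 544
544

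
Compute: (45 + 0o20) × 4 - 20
Convert 0o20 (octal) → 2×8 = 16 (decimal)
Expression in decimal: (45 + 16) × 4 - 20
Parentheses first: 45 + 16 = 61
Multiply: 61 × 4 = 244
Subtract: 244 - 20 = 224
224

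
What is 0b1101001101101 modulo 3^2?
Convert 0b1101001101101 (binary) → 4096 + 2048 + 512 + 64 + 32 + 8 + 4 + 1 = 6765 (decimal)
Convert 3^2 (power) → 9 (decimal)
Compute 6765 mod 9 = 6
6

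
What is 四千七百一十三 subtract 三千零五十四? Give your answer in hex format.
Convert 四千七百一十三 (Chinese numeral) → 4×1000 + 7×100 + 1×10 + 3 = 4713 (decimal)
Convert 三千零五十四 (Chinese numeral) → 3×1000 + 5×10 + 4 = 3054 (decimal)
Compute 4713 - 3054 = 1659
Convert 1659 (decimal) → 1659 = 6×256 + 7×16 + 11 → 0x67B (hexadecimal)
0x67B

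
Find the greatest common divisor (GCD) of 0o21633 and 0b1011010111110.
Convert 0o21633 (octal) → 2×4096 + 1×512 + 6×64 + 3×8 + 3 = 9115 (decimal)
Convert 0b1011010111110 (binary) → 4096 + 1024 + 512 + 128 + 32 + 16 + 8 + 4 + 2 = 5822 (decimal)
Compute gcd(9115, 5822) = 1
1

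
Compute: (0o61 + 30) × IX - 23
Convert 0o61 (octal) → 6×8 + 1 = 49 (decimal)
Convert IX (Roman numeral) → 9 (decimal)
Expression in decimal: (49 + 30) × 9 - 23
Parentheses first: 49 + 30 = 79
Multiply: 79 × 9 = 711
Subtract: 711 - 23 = 688
688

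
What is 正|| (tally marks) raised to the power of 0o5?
Convert 正|| (tally marks) → 5 + 2 = 7 (decimal)
Convert 0o5 (octal) → 5 (decimal)
Compute 7 ^ 5 = 16807
16807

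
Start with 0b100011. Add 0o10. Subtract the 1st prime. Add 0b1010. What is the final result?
Convert 0b100011 (binary) → 32 + 2 + 1 = 35 (decimal)
Start: 35
Convert 0o10 (octal) → 1×8 = 8 (decimal)
35 + 8 = 43
Convert the 1st prime (prime index) → 2 (decimal)
43 - 2 = 41
Convert 0b1010 (binary) → 8 + 2 = 10 (decimal)
41 + 10 = 51
51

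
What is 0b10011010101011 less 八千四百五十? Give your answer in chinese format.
Convert 0b10011010101011 (binary) → 8192 + 1024 + 512 + 128 + 32 + 8 + 2 + 1 = 9899 (decimal)
Convert 八千四百五十 (Chinese numeral) → 8×1000 + 4×100 + 5×10 = 8450 (decimal)
Compute 9899 - 8450 = 1449
Convert 1449 (decimal) → 1449 = 1×1000 + 4×100 + 4×10 + 9 → 一千四百四十九 (Chinese numeral)
一千四百四十九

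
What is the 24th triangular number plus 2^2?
The 24th triangular number = 24×25/2 = 300
Convert 2^2 (power) → 4 (decimal)
Compute 300 + 4 = 304
304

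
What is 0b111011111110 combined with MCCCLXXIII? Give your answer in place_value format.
Convert 0b111011111110 (binary) → 2048 + 1024 + 512 + 128 + 64 + 32 + 16 + 8 + 4 + 2 = 3838 (decimal)
Convert MCCCLXXIII (Roman numeral) → 1000 + 100 + 100 + 100 + 50 + 10 + 10 + 1 + 1 + 1 = 1373 (decimal)
Compute 3838 + 1373 = 5211
Convert 5211 (decimal) → 5211 = 5×1000 + 2×100 + 1×10 + 1 → 5 thousands, 2 hundreds, 1 ten, 1 one (place-value notation)
5 thousands, 2 hundreds, 1 ten, 1 one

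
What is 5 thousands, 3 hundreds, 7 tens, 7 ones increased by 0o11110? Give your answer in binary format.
Convert 5 thousands, 3 hundreds, 7 tens, 7 ones (place-value notation) → 5×1000 + 3×100 + 7×10 + 7 = 5377 (decimal)
Convert 0o11110 (octal) → 1×4096 + 1×512 + 1×64 + 1×8 = 4680 (decimal)
Compute 5377 + 4680 = 10057
Convert 10057 (decimal) → 10057 = 8192 + 1024 + 512 + 256 + 64 + 8 + 1 → 0b10011101001001 (binary)
0b10011101001001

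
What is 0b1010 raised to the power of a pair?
Convert 0b1010 (binary) → 8 + 2 = 10 (decimal)
Convert a pair (colloquial) → 2 (decimal)
Compute 10 ^ 2 = 100
100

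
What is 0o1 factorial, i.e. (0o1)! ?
Convert 0o1 (octal) → 1 (decimal)
Compute 1! = 1
1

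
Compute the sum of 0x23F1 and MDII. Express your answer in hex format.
Convert 0x23F1 (hexadecimal) → 2×4096 + 3×256 + 15×16 + 1 = 9201 (decimal)
Convert MDII (Roman numeral) → 1000 + 500 + 1 + 1 = 1502 (decimal)
Compute 9201 + 1502 = 10703
Convert 10703 (decimal) → 10703 = 2×4096 + 9×256 + 12×16 + 15 → 0x29CF (hexadecimal)
0x29CF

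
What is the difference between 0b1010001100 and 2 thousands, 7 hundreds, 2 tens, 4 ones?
Convert 0b1010001100 (binary) → 512 + 128 + 8 + 4 = 652 (decimal)
Convert 2 thousands, 7 hundreds, 2 tens, 4 ones (place-value notation) → 2×1000 + 7×100 + 2×10 + 4 = 2724 (decimal)
Difference: |652 - 2724| = 2072
2072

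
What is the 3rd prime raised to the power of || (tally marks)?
Convert the 3rd prime (prime index) → 5 (decimal)
Convert || (tally marks) → 2 (decimal)
Compute 5 ^ 2 = 25
25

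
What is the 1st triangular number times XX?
Convert the 1st triangular number (triangular index) → 1×2/2 = 1 (decimal)
Convert XX (Roman numeral) → 10 + 10 = 20 (decimal)
Compute 1 × 20 = 20
20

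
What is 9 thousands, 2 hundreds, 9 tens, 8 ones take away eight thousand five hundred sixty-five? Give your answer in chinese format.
Convert 9 thousands, 2 hundreds, 9 tens, 8 ones (place-value notation) → 9×1000 + 2×100 + 9×10 + 8 = 9298 (decimal)
Convert eight thousand five hundred sixty-five (English words) → 8×1000 + 5×100 + 65 = 8565 (decimal)
Compute 9298 - 8565 = 733
Convert 733 (decimal) → 733 = 7×100 + 3×10 + 3 → 七百三十三 (Chinese numeral)
七百三十三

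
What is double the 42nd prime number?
The 42nd prime number = 181
Compute 181 × 2 = 362
362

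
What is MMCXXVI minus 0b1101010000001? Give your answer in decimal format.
Convert MMCXXVI (Roman numeral) → 1000 + 1000 + 100 + 10 + 10 + 5 + 1 = 2126 (decimal)
Convert 0b1101010000001 (binary) → 4096 + 2048 + 512 + 128 + 1 = 6785 (decimal)
Compute 2126 - 6785 = -4659
-4659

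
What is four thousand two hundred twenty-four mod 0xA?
Convert four thousand two hundred twenty-four (English words) → 4×1000 + 2×100 + 24 = 4224 (decimal)
Convert 0xA (hexadecimal) → 10 (decimal)
Compute 4224 mod 10 = 4
4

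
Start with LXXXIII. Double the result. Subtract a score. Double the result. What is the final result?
Convert LXXXIII (Roman numeral) → 50 + 10 + 10 + 10 + 1 + 1 + 1 = 83 (decimal)
Start: 83
83 × 2 = 166
Convert a score (colloquial) → 20 (decimal)
166 - 20 = 146
146 × 2 = 292
292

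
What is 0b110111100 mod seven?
Convert 0b110111100 (binary) → 256 + 128 + 32 + 16 + 8 + 4 = 444 (decimal)
Convert seven (English words) → 7 (decimal)
Compute 444 mod 7 = 3
3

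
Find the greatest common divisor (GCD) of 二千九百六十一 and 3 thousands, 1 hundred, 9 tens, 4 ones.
Convert 二千九百六十一 (Chinese numeral) → 2×1000 + 9×100 + 6×10 + 1 = 2961 (decimal)
Convert 3 thousands, 1 hundred, 9 tens, 4 ones (place-value notation) → 3×1000 + 1×100 + 9×10 + 4 = 3194 (decimal)
Compute gcd(2961, 3194) = 1
1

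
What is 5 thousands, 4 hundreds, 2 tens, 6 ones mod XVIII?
Convert 5 thousands, 4 hundreds, 2 tens, 6 ones (place-value notation) → 5×1000 + 4×100 + 2×10 + 6 = 5426 (decimal)
Convert XVIII (Roman numeral) → 10 + 5 + 1 + 1 + 1 = 18 (decimal)
Compute 5426 mod 18 = 8
8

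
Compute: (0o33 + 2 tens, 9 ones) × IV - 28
Convert 0o33 (octal) → 3×8 + 3 = 27 (decimal)
Convert 2 tens, 9 ones (place-value notation) → 2×10 + 9 = 29 (decimal)
Convert IV (Roman numeral) → 4 (decimal)
Expression in decimal: (27 + 29) × 4 - 28
Parentheses first: 27 + 29 = 56
Multiply: 56 × 4 = 224
Subtract: 224 - 28 = 196
196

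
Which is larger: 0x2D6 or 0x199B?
Convert 0x2D6 (hexadecimal) → 2×256 + 13×16 + 6 = 726 (decimal)
Convert 0x199B (hexadecimal) → 1×4096 + 9×256 + 9×16 + 11 = 6555 (decimal)
Compare 726 vs 6555: larger = 6555
6555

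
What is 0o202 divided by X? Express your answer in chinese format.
Convert 0o202 (octal) → 2×64 + 2 = 130 (decimal)
Convert X (Roman numeral) → 10 (decimal)
Compute 130 ÷ 10 = 13
Convert 13 (decimal) → 13 = 1×10 + 3 → 十三 (Chinese numeral)
十三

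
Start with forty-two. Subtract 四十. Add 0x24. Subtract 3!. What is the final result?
Convert forty-two (English words) → 42 (decimal)
Start: 42
Convert 四十 (Chinese numeral) → 4×10 = 40 (decimal)
42 - 40 = 2
Convert 0x24 (hexadecimal) → 2×16 + 4 = 36 (decimal)
2 + 36 = 38
Convert 3! (factorial) → 6 (decimal)
38 - 6 = 32
32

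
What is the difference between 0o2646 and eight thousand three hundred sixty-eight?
Convert 0o2646 (octal) → 2×512 + 6×64 + 4×8 + 6 = 1446 (decimal)
Convert eight thousand three hundred sixty-eight (English words) → 8×1000 + 3×100 + 68 = 8368 (decimal)
Difference: |1446 - 8368| = 6922
6922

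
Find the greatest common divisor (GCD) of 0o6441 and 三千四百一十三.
Convert 0o6441 (octal) → 6×512 + 4×64 + 4×8 + 1 = 3361 (decimal)
Convert 三千四百一十三 (Chinese numeral) → 3×1000 + 4×100 + 1×10 + 3 = 3413 (decimal)
Compute gcd(3361, 3413) = 1
1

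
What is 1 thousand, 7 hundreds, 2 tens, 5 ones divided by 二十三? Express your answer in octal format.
Convert 1 thousand, 7 hundreds, 2 tens, 5 ones (place-value notation) → 1×1000 + 7×100 + 2×10 + 5 = 1725 (decimal)
Convert 二十三 (Chinese numeral) → 2×10 + 3 = 23 (decimal)
Compute 1725 ÷ 23 = 75
Convert 75 (decimal) → 75 = 1×64 + 1×8 + 3 → 0o113 (octal)
0o113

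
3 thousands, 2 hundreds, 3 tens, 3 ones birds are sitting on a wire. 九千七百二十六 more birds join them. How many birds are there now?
Convert 3 thousands, 2 hundreds, 3 tens, 3 ones (place-value notation) → 3×1000 + 2×100 + 3×10 + 3 = 3233 (decimal)
Convert 九千七百二十六 (Chinese numeral) → 9×1000 + 7×100 + 2×10 + 6 = 9726 (decimal)
Compute 3233 + 9726 = 12959
12959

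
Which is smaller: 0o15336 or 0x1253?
Convert 0o15336 (octal) → 1×4096 + 5×512 + 3×64 + 3×8 + 6 = 6878 (decimal)
Convert 0x1253 (hexadecimal) → 1×4096 + 2×256 + 5×16 + 3 = 4691 (decimal)
Compare 6878 vs 4691: smaller = 4691
4691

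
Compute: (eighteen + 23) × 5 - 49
Convert eighteen (English words) → 18 (decimal)
Expression in decimal: (18 + 23) × 5 - 49
Parentheses first: 18 + 23 = 41
Multiply: 41 × 5 = 205
Subtract: 205 - 49 = 156
156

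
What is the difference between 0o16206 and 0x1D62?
Convert 0o16206 (octal) → 1×4096 + 6×512 + 2×64 + 6 = 7302 (decimal)
Convert 0x1D62 (hexadecimal) → 1×4096 + 13×256 + 6×16 + 2 = 7522 (decimal)
Difference: |7302 - 7522| = 220
220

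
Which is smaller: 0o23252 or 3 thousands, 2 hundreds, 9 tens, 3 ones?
Convert 0o23252 (octal) → 2×4096 + 3×512 + 2×64 + 5×8 + 2 = 9898 (decimal)
Convert 3 thousands, 2 hundreds, 9 tens, 3 ones (place-value notation) → 3×1000 + 2×100 + 9×10 + 3 = 3293 (decimal)
Compare 9898 vs 3293: smaller = 3293
3293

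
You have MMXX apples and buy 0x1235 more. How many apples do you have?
Convert MMXX (Roman numeral) → 1000 + 1000 + 10 + 10 = 2020 (decimal)
Convert 0x1235 (hexadecimal) → 1×4096 + 2×256 + 3×16 + 5 = 4661 (decimal)
Compute 2020 + 4661 = 6681
6681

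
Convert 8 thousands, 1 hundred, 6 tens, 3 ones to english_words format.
Convert 8 thousands, 1 hundred, 6 tens, 3 ones (place-value notation) → 8×1000 + 1×100 + 6×10 + 3 = 8163 (decimal)
Convert 8163 (decimal) → 8163 = 8×1000 + 1×100 + 63 → eight thousand one hundred sixty-three (English words)
eight thousand one hundred sixty-three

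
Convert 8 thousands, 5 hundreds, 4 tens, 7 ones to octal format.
Convert 8 thousands, 5 hundreds, 4 tens, 7 ones (place-value notation) → 8×1000 + 5×100 + 4×10 + 7 = 8547 (decimal)
Convert 8547 (decimal) → 8547 = 2×4096 + 5×64 + 4×8 + 3 → 0o20543 (octal)
0o20543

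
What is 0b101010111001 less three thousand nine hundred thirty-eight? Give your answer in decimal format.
Convert 0b101010111001 (binary) → 2048 + 512 + 128 + 32 + 16 + 8 + 1 = 2745 (decimal)
Convert three thousand nine hundred thirty-eight (English words) → 3×1000 + 9×100 + 38 = 3938 (decimal)
Compute 2745 - 3938 = -1193
-1193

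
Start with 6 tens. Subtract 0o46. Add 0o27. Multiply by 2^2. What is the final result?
Convert 6 tens (place-value notation) → 6×10 = 60 (decimal)
Start: 60
Convert 0o46 (octal) → 4×8 + 6 = 38 (decimal)
60 - 38 = 22
Convert 0o27 (octal) → 2×8 + 7 = 23 (decimal)
22 + 23 = 45
Convert 2^2 (power) → 4 (decimal)
45 × 4 = 180
180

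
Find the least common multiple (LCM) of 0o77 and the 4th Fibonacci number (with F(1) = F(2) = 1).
Convert 0o77 (octal) → 7×8 + 7 = 63 (decimal)
Convert the 4th Fibonacci number (with F(1) = F(2) = 1) (Fibonacci index) → 1, 1, 2, 3 → 3 (decimal)
Compute lcm(63, 3) = 63
63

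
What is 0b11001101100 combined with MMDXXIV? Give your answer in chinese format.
Convert 0b11001101100 (binary) → 1024 + 512 + 64 + 32 + 8 + 4 = 1644 (decimal)
Convert MMDXXIV (Roman numeral) → 1000 + 1000 + 500 + 10 + 10 + 4 = 2524 (decimal)
Compute 1644 + 2524 = 4168
Convert 4168 (decimal) → 4168 = 4×1000 + 1×100 + 6×10 + 8 → 四千一百六十八 (Chinese numeral)
四千一百六十八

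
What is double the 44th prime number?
The 44th prime number = 193
Compute 193 × 2 = 386
386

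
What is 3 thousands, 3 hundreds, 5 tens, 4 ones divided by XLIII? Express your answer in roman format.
Convert 3 thousands, 3 hundreds, 5 tens, 4 ones (place-value notation) → 3×1000 + 3×100 + 5×10 + 4 = 3354 (decimal)
Convert XLIII (Roman numeral) → 40 + 1 + 1 + 1 = 43 (decimal)
Compute 3354 ÷ 43 = 78
Convert 78 (decimal) → 78 = 50 + 10 + 10 + 5 + 1 + 1 + 1 → LXXVIII (Roman numeral)
LXXVIII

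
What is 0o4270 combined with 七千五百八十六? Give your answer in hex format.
Convert 0o4270 (octal) → 4×512 + 2×64 + 7×8 = 2232 (decimal)
Convert 七千五百八十六 (Chinese numeral) → 7×1000 + 5×100 + 8×10 + 6 = 7586 (decimal)
Compute 2232 + 7586 = 9818
Convert 9818 (decimal) → 9818 = 2×4096 + 6×256 + 5×16 + 10 → 0x265A (hexadecimal)
0x265A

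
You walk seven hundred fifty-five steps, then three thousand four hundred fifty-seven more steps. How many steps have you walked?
Convert seven hundred fifty-five (English words) → 7×100 + 55 = 755 (decimal)
Convert three thousand four hundred fifty-seven (English words) → 3×1000 + 4×100 + 57 = 3457 (decimal)
Compute 755 + 3457 = 4212
4212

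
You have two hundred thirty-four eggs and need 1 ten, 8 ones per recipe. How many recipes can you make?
Convert two hundred thirty-four (English words) → 2×100 + 34 = 234 (decimal)
Convert 1 ten, 8 ones (place-value notation) → 1×10 + 8 = 18 (decimal)
Compute 234 ÷ 18 = 13
13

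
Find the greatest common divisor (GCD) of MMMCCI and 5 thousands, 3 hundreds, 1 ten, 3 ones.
Convert MMMCCI (Roman numeral) → 1000 + 1000 + 1000 + 100 + 100 + 1 = 3201 (decimal)
Convert 5 thousands, 3 hundreds, 1 ten, 3 ones (place-value notation) → 5×1000 + 3×100 + 1×10 + 3 = 5313 (decimal)
Compute gcd(3201, 5313) = 33
33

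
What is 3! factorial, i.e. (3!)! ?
Convert 3! (factorial) → 6 (decimal)
Compute 6! = 720
720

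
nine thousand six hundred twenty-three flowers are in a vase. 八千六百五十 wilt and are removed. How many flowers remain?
Convert nine thousand six hundred twenty-three (English words) → 9×1000 + 6×100 + 23 = 9623 (decimal)
Convert 八千六百五十 (Chinese numeral) → 8×1000 + 6×100 + 5×10 = 8650 (decimal)
Compute 9623 - 8650 = 973
973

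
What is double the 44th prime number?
The 44th prime number = 193
Compute 193 × 2 = 386
386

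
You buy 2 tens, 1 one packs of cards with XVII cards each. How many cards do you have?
Convert XVII (Roman numeral) → 10 + 5 + 1 + 1 = 17 (decimal)
Convert 2 tens, 1 one (place-value notation) → 2×10 + 1 = 21 (decimal)
Compute 17 × 21 = 357
357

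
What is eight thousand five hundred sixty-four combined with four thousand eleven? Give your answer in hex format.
Convert eight thousand five hundred sixty-four (English words) → 8×1000 + 5×100 + 64 = 8564 (decimal)
Convert four thousand eleven (English words) → 4×1000 + 11 = 4011 (decimal)
Compute 8564 + 4011 = 12575
Convert 12575 (decimal) → 12575 = 3×4096 + 1×256 + 1×16 + 15 → 0x311F (hexadecimal)
0x311F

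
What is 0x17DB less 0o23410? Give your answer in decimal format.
Convert 0x17DB (hexadecimal) → 1×4096 + 7×256 + 13×16 + 11 = 6107 (decimal)
Convert 0o23410 (octal) → 2×4096 + 3×512 + 4×64 + 1×8 = 9992 (decimal)
Compute 6107 - 9992 = -3885
-3885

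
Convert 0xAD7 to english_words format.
Convert 0xAD7 (hexadecimal) → 10×256 + 13×16 + 7 = 2775 (decimal)
Convert 2775 (decimal) → 2775 = 2×1000 + 7×100 + 75 → two thousand seven hundred seventy-five (English words)
two thousand seven hundred seventy-five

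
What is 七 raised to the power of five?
Convert 七 (Chinese numeral) → 7 (decimal)
Convert five (English words) → 5 (decimal)
Compute 7 ^ 5 = 16807
16807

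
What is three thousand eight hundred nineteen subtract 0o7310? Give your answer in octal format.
Convert three thousand eight hundred nineteen (English words) → 3×1000 + 8×100 + 19 = 3819 (decimal)
Convert 0o7310 (octal) → 7×512 + 3×64 + 1×8 = 3784 (decimal)
Compute 3819 - 3784 = 35
Convert 35 (decimal) → 35 = 4×8 + 3 → 0o43 (octal)
0o43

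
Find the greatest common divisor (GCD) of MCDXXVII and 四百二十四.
Convert MCDXXVII (Roman numeral) → 1000 + 400 + 10 + 10 + 5 + 1 + 1 = 1427 (decimal)
Convert 四百二十四 (Chinese numeral) → 4×100 + 2×10 + 4 = 424 (decimal)
Compute gcd(1427, 424) = 1
1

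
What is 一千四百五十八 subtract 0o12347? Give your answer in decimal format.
Convert 一千四百五十八 (Chinese numeral) → 1×1000 + 4×100 + 5×10 + 8 = 1458 (decimal)
Convert 0o12347 (octal) → 1×4096 + 2×512 + 3×64 + 4×8 + 7 = 5351 (decimal)
Compute 1458 - 5351 = -3893
-3893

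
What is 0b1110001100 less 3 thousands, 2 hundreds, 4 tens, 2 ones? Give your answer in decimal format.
Convert 0b1110001100 (binary) → 512 + 256 + 128 + 8 + 4 = 908 (decimal)
Convert 3 thousands, 2 hundreds, 4 tens, 2 ones (place-value notation) → 3×1000 + 2×100 + 4×10 + 2 = 3242 (decimal)
Compute 908 - 3242 = -2334
-2334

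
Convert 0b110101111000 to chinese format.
Convert 0b110101111000 (binary) → 2048 + 1024 + 256 + 64 + 32 + 16 + 8 = 3448 (decimal)
Convert 3448 (decimal) → 3448 = 3×1000 + 4×100 + 4×10 + 8 → 三千四百四十八 (Chinese numeral)
三千四百四十八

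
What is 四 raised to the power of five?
Convert 四 (Chinese numeral) → 4 (decimal)
Convert five (English words) → 5 (decimal)
Compute 4 ^ 5 = 1024
1024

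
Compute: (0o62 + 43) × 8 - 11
Convert 0o62 (octal) → 6×8 + 2 = 50 (decimal)
Expression in decimal: (50 + 43) × 8 - 11
Parentheses first: 50 + 43 = 93
Multiply: 93 × 8 = 744
Subtract: 744 - 11 = 733
733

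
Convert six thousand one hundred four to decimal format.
Convert six thousand one hundred four (English words) → 6×1000 + 1×100 + 4 = 6104 (decimal)
6104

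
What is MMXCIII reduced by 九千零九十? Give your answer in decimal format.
Convert MMXCIII (Roman numeral) → 1000 + 1000 + 90 + 1 + 1 + 1 = 2093 (decimal)
Convert 九千零九十 (Chinese numeral) → 9×1000 + 9×10 = 9090 (decimal)
Compute 2093 - 9090 = -6997
-6997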